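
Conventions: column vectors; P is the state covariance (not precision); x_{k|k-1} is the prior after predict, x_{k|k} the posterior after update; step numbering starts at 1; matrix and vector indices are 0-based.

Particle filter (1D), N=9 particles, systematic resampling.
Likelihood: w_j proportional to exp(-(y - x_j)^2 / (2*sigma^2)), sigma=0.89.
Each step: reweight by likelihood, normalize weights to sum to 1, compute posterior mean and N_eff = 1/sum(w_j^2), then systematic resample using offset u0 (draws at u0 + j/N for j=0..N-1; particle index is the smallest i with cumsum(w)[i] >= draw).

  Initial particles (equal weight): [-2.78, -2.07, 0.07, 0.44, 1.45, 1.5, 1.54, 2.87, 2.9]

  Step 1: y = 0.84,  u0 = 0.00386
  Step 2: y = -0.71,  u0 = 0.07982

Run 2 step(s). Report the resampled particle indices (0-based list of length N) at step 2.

resampled_idx = [0, 0, 1, 1, 1, 2, 3, 3, 7]

step 1: w=[0.0001, 0.0012, 0.1709, 0.2246, 0.1965, 0.1888, 0.1824, 0.0184, 0.0171]  mean=1.0596  Neff=5.3238  idx=[2, 2, 3, 3, 4, 4, 5, 5, 6]
step 2: w=[0.2760, 0.2760, 0.1758, 0.1758, 0.0213, 0.0213, 0.0186, 0.0186, 0.0166]  mean=0.3364  Neff=4.6286  idx=[0, 0, 1, 1, 1, 2, 3, 3, 7]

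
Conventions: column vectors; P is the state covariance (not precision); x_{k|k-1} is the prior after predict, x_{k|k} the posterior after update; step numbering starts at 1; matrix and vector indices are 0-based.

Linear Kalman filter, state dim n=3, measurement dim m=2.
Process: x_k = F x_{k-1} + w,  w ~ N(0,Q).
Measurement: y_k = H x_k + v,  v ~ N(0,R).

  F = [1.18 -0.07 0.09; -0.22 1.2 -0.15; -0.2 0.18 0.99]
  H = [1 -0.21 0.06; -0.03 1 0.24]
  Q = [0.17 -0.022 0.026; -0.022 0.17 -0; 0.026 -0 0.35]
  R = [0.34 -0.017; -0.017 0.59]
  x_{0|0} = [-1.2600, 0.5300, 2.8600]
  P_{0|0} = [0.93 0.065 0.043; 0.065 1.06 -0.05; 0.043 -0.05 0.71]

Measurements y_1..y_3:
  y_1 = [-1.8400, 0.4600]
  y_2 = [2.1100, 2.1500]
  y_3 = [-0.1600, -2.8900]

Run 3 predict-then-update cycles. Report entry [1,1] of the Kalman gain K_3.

K[1,1] = 0.5309

step 1: x^-=[-1.2665, 0.4842, 3.1788]  P^-=[1.4749 -0.2834 -0.0767; -0.2834 1.7439 0.0801; -0.0767 0.0801 1.0779]  S=[2.0035 -0.7146; -0.7146 2.4539]  K=[0.7960 0.0908; -0.0718 0.7011; 0.0392 0.1504]  nu=[-0.6625, -0.8251]  x^+=[-1.8688, -0.0467, 3.0287]  P^+=[0.2887 0.0690 -0.0847; 0.0690 0.4556 -0.1611; -0.0847 -0.1611 1.0277]
step 2: x^-=[-1.9293, -0.0992, 3.3637]  P^-=[0.5551 -0.0527 -0.0295; -0.0527 0.8791 -0.2319; -0.0295 -0.2319 1.3547]  S=[0.9632 -0.2611; -0.2611 1.4399]  K=[0.6011 0.0559; -0.1110 0.5528; 0.1283 0.0886]  nu=[3.8166, 1.3840]  x^+=[0.4424, 0.2423, 3.9760]  P^+=[0.2201 0.0522 -0.0952; 0.0522 0.3951 -0.2728; -0.0952 -0.2728 1.3335]
step 3: x^-=[0.8629, -0.4029, 3.8914]  P^-=[0.4638 -0.0692 0.0047; -0.0692 0.8440 -0.4164; 0.0047 -0.4164 1.6153]  S=[0.8870 -0.2574; -0.2574 1.3316]  K=[0.5528 0.0453; -0.1519 0.5309; 0.2192 0.0207]  nu=[-1.3409, -3.3951]  x^+=[-0.0321, -2.0017, 3.5274]  P^+=[0.2030 0.0470 -0.0985; 0.0470 0.4066 -0.3724; -0.0985 -0.3724 1.5744]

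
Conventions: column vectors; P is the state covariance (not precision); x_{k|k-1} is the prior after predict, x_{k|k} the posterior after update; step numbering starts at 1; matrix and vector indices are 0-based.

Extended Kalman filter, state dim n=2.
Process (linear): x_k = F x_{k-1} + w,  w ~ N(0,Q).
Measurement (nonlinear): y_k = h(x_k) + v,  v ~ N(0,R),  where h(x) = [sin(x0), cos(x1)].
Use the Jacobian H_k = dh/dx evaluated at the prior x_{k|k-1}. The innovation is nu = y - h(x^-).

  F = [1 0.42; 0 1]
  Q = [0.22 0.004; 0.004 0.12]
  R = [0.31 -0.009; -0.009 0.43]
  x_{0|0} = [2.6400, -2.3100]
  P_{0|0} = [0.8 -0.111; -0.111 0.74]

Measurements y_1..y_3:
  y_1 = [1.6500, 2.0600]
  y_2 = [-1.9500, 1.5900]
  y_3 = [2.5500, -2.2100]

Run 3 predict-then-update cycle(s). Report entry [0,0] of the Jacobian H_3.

step 1: x^-=[1.6698, -2.3100]  P^-=[1.0573 0.2038; 0.2038 0.8600]  H_jac=[-0.0988 0.0000; 0.0000 0.7390]  S=[0.3203 -0.0239; -0.0239 0.8997]  K=[-0.3144 0.1591; -0.0102 0.7061]  nu=[0.6549, 2.7337]  x^+=[1.8987, -0.3863]  P^+=[1.0005 0.0964; 0.0964 0.4110]
step 2: x^-=[1.7365, -0.3863]  P^-=[1.3739 0.2730; 0.2730 0.5310]  H_jac=[-0.1649 0.0000; 0.0000 0.3768]  S=[0.3474 -0.0260; -0.0260 0.5054]  K=[-0.6396 0.1707; -0.1004 0.3907]  nu=[-2.9363, 0.6637]  x^+=[3.7277, 0.1679]  P^+=[1.2115 0.2101; 0.2101 0.4483]
step 3: x^-=[3.7982, 0.1679]  P^-=[1.6870 0.4024; 0.4024 0.5683]  H_jac=[-0.7920 0.0000; 0.0000 -0.1671]  S=[1.3683 0.0442; 0.0442 0.4459]  K=[-0.9748 -0.0540; -0.2267 -0.1905]  nu=[3.1605, -3.1959]  x^+=[0.8902, 0.0599]  P^+=[0.3809 0.0866; 0.0866 0.4780]

H_jac[0,0] = -0.7920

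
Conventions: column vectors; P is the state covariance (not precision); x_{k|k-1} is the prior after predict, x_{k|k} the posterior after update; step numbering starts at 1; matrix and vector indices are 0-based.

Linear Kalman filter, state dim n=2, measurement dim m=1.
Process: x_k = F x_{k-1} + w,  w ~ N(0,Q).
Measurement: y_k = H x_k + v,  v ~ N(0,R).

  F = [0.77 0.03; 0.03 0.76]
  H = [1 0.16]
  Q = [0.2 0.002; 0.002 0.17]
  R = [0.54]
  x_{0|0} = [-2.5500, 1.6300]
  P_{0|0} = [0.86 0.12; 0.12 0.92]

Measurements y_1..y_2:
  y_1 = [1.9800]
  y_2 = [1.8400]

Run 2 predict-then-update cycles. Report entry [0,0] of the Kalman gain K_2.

K[0,0] = 0.4077

step 1: x^-=[-1.9146, 1.1623]  P^-=[0.7163 0.1132; 0.1132 0.7076]  S=[1.3106]  K=[0.5603; 0.1727]  nu=[3.7086]  x^+=[0.1635, 1.8029]  P^+=[0.3048 -0.0137; -0.0137 0.6685]
step 2: x^-=[0.1800, 1.3751]  P^-=[0.3807 0.0163; 0.0163 0.5558]  S=[0.9401]  K=[0.4077; 0.1119]  nu=[1.4400]  x^+=[0.7670, 1.5363]  P^+=[0.2244 -0.0266; -0.0266 0.5440]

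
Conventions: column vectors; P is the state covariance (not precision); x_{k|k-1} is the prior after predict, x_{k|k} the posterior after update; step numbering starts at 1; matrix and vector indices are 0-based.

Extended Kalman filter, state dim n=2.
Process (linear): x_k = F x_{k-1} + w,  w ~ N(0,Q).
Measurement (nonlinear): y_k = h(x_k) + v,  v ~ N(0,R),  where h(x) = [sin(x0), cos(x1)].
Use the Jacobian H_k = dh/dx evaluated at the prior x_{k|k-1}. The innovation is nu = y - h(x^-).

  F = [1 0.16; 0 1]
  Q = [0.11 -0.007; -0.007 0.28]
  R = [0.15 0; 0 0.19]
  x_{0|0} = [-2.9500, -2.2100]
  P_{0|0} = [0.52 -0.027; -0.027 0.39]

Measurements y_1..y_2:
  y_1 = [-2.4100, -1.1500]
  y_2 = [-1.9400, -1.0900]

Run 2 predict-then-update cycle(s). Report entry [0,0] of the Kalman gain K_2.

step 1: x^-=[-3.3036, -2.2100]  P^-=[0.6313 0.0284; 0.0284 0.6700]  H_jac=[-0.9869 0.0000; 0.0000 0.8026]  S=[0.7649 -0.0225; -0.0225 0.6216]  K=[-0.8144 0.0072; -0.0112 0.8647]  nu=[-2.5713, -0.5534]  x^+=[-1.2136, -2.6597]  P^+=[0.1238 0.0017; 0.0017 0.2047]
step 2: x^-=[-1.6392, -2.6597]  P^-=[0.2396 0.0275; 0.0275 0.4847]  H_jac=[-0.0683 0.0000; 0.0000 0.4634]  S=[0.1511 -0.0009; -0.0009 0.2941]  K=[-0.1081 0.0429; -0.0080 0.7638]  nu=[-0.9423, -0.2039]  x^+=[-1.5461, -2.8079]  P^+=[0.2372 0.0176; 0.0176 0.3131]

K[0,0] = -0.1081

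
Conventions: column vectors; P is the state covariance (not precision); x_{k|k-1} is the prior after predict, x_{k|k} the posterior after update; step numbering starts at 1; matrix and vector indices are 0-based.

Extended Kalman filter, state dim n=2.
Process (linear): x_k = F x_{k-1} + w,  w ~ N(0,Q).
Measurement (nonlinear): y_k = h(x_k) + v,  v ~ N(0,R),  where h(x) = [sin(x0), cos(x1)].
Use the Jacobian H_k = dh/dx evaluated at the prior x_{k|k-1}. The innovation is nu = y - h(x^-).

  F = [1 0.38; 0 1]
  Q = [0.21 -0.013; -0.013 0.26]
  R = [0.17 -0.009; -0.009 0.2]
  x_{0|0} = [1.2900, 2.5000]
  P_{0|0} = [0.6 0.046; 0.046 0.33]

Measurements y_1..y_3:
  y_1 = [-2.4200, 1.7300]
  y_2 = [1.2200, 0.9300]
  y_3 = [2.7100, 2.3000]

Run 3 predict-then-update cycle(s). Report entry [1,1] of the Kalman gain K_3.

step 1: x^-=[2.2400, 2.5000]  P^-=[0.8926 0.1584; 0.1584 0.5900]  H_jac=[-0.6204 0.0000; 0.0000 -0.5985]  S=[0.5135 0.0498; 0.0498 0.4113]  K=[-1.0685 -0.1011; -0.1094 -0.8452]  nu=[-3.2043, 2.5311]  x^+=[5.4080, 0.7111]  P^+=[0.2913 0.0177; 0.0177 0.2808]
step 2: x^-=[5.6783, 0.7111]  P^-=[0.5554 0.1114; 0.1114 0.5408]  H_jac=[0.8225 0.0000; 0.0000 -0.6527]  S=[0.5457 -0.0688; -0.0688 0.4304]  K=[0.8325 -0.0359; 0.0658 -0.8096]  nu=[1.7887, 0.1724]  x^+=[7.1612, 0.6893]  P^+=[0.1725 0.0225; 0.0225 0.2490]
step 3: x^-=[7.4231, 0.6893]  P^-=[0.4355 0.1041; 0.1041 0.5090]  H_jac=[0.4176 0.0000; 0.0000 -0.6360]  S=[0.2460 -0.0366; -0.0366 0.4059]  K=[0.7249 -0.0976; 0.0587 -0.7923]  nu=[1.8014, 1.5283]  x^+=[8.5797, -0.4158]  P^+=[0.2972 0.0410; 0.0410 0.2500]

K[1,1] = -0.7923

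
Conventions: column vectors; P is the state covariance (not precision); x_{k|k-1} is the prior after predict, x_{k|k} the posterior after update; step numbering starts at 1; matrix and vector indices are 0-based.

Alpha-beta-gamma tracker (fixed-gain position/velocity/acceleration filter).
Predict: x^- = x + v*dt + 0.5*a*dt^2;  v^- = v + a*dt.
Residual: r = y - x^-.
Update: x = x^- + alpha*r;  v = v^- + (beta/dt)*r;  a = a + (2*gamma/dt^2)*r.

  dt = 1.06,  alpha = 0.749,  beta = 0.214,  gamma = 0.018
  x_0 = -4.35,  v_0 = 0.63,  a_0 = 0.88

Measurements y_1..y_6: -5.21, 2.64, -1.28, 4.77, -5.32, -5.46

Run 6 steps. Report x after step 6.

step 1: x_pred=-3.1878  r=-2.0222  x^+=-4.7024  v^+=1.1545  a^+=0.8152
step 2: x_pred=-3.0206  r=5.6606  x^+=1.2192  v^+=3.1615  a^+=0.9966
step 3: x_pred=5.1302  r=-6.4102  x^+=0.3290  v^+=2.9237  a^+=0.7912
step 4: x_pred=3.8726  r=0.8974  x^+=4.5447  v^+=3.9435  a^+=0.8199
step 5: x_pred=9.1856  r=-14.5056  x^+=-1.6791  v^+=1.8842  a^+=0.3552
step 6: x_pred=0.5177  r=-5.9777  x^+=-3.9596  v^+=1.0539  a^+=0.1637

x_post = -3.9596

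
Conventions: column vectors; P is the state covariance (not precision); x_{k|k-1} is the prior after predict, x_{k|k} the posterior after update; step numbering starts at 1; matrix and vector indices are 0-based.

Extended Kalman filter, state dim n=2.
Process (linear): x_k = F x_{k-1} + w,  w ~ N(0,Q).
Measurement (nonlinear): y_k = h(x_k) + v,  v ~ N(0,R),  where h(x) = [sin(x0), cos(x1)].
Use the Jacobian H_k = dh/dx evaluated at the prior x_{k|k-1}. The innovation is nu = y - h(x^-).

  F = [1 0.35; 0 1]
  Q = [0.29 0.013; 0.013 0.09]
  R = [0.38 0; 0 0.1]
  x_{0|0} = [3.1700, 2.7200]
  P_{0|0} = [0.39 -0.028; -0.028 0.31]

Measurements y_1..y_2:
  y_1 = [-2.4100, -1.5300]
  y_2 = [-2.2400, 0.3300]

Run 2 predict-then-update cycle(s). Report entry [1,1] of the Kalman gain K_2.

step 1: x^-=[4.1220, 2.7200]  P^-=[0.6984 0.0935; 0.0935 0.4000]  H_jac=[-0.5567 0.0000; 0.0000 -0.4092]  S=[0.5964 0.0213; 0.0213 0.1670]  K=[-0.6466 -0.1467; -0.0525 -0.9736]  nu=[-1.5793, -0.6176]  x^+=[5.2337, 3.4041]  P^+=[0.4414 0.0358; 0.0358 0.2379]
step 2: x^-=[6.4252, 3.4041]  P^-=[0.7856 0.1321; 0.1321 0.3279]  H_jac=[0.9899 0.0000; 0.0000 0.2595]  S=[1.1499 0.0339; 0.0339 0.1221]  K=[0.6736 0.0936; 0.0939 0.6710]  nu=[-2.3815, 1.2957]  x^+=[4.9423, 4.0499]  P^+=[0.2586 0.0361; 0.0361 0.2585]

K[1,1] = 0.6710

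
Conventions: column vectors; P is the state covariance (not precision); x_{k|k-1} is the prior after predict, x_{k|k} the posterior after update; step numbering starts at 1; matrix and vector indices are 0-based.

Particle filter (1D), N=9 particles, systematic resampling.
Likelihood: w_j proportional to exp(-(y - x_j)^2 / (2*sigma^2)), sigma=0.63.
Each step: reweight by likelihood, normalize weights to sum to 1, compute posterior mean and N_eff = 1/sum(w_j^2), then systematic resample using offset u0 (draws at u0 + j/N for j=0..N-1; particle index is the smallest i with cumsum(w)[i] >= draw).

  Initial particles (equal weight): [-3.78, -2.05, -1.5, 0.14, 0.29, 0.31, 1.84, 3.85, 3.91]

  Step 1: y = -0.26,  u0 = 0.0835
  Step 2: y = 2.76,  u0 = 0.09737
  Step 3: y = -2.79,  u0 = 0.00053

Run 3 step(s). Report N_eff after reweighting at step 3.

step 1: w=[0.0000, 0.0076, 0.0619, 0.3508, 0.2931, 0.2850, 0.0017, 0.0000, 0.0000]  mean=0.1172  Neff=3.4004  idx=[3, 3, 3, 3, 4, 4, 5, 5, 5]
step 2: w=[0.0552, 0.0552, 0.0552, 0.0552, 0.1444, 0.1444, 0.1635, 0.1635, 0.1635]  mean=0.2667  Neff=7.4593  idx=[1, 3, 4, 5, 6, 6, 7, 8, 8]
step 3: w=[0.2490, 0.2490, 0.0800, 0.0800, 0.0684, 0.0684, 0.0684, 0.0684, 0.0684]  mean=0.2222  Neff=6.2439  idx=[0, 0, 0, 1, 1, 2, 4, 5, 7]

N_eff = 6.2439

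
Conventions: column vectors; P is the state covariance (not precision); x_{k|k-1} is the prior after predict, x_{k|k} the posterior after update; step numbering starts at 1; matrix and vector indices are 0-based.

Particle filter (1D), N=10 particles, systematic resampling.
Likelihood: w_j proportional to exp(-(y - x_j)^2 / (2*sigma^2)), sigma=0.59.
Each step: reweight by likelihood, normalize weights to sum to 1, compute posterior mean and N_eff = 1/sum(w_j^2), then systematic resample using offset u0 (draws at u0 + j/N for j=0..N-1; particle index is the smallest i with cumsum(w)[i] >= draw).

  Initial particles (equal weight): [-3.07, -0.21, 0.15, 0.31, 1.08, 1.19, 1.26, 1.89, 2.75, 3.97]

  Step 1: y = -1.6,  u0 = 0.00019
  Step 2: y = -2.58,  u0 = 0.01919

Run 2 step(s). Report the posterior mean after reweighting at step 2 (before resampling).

post_mean = -3.0684

step 1: w=[0.3594, 0.4993, 0.0984, 0.0424, 0.0003, 0.0001, 0.0001, 0.0000, 0.0000, 0.0000]  mean=-1.1798  Neff=2.5646  idx=[0, 0, 0, 0, 1, 1, 1, 1, 1, 2]
step 2: w=[0.2499, 0.2499, 0.2499, 0.2499, 0.0001, 0.0001, 0.0001, 0.0001, 0.0001, 0.0000]  mean=-3.0684  Neff=4.0045  idx=[0, 0, 0, 1, 1, 2, 2, 2, 3, 3]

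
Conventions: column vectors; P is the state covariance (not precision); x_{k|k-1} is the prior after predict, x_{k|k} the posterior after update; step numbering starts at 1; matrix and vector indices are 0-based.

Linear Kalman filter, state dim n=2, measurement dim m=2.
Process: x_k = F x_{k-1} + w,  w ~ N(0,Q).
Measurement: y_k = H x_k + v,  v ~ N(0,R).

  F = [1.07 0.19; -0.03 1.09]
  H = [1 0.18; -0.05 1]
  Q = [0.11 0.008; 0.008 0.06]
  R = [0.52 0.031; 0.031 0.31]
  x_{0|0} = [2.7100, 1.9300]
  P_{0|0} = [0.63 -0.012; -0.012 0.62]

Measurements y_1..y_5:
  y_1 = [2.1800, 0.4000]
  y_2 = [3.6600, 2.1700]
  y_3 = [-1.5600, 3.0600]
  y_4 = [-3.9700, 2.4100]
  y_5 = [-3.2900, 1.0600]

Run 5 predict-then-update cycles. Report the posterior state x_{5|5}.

x_post = [-1.8419, 1.6079]

step 1: x^-=[3.2664, 2.0224]  P^-=[0.8488 0.1023; 0.1023 0.7980]  S=[1.4315 0.2335; 0.2335 1.0999]  K=[0.6184 -0.0769; 0.0561 0.7090]  nu=[-1.4504, -1.4591]  x^+=[2.4817, 0.9066]  P^+=[0.3172 0.0112; 0.0112 0.2221]
step 2: x^-=[2.8277, 0.9137]  P^-=[0.4857 0.0568; 0.0568 0.3234]  S=[1.0366 0.1212; 0.1212 0.6289]  K=[0.4832 -0.0414; 0.0525 0.4996]  nu=[0.6678, 1.3977]  x^+=[3.0925, 1.6470]  P^+=[0.2474 0.0145; 0.0145 0.1572]
step 3: x^-=[3.6219, 1.7025]  P^-=[0.4048 0.0495; 0.0495 0.2461]  S=[0.9506 0.1041; 0.1041 0.5521]  K=[0.4385 -0.0297; 0.0514 0.4315]  nu=[-5.4884, 1.5386]  x^+=[1.1697, 2.0844]  P^+=[0.2243 0.0156; 0.0156 0.1361]
step 4: x^-=[1.6476, 2.2369]  P^-=[0.3780 0.0471; 0.0471 0.2209]  S=[0.9221 0.0985; 0.0985 0.5272]  K=[0.4218 -0.0254; 0.0509 0.4051]  nu=[-6.0202, 0.2555]  x^+=[-0.8985, 2.0340]  P^+=[0.2157 0.0160; 0.0160 0.1280]
step 5: x^-=[-0.5750, 2.2440]  P^-=[0.3681 0.0461; 0.0461 0.2112]  S=[0.9115 0.0963; 0.0963 0.5175]  K=[0.4154 -0.0237; 0.0507 0.3942]  nu=[-3.1189, -1.2127]  x^+=[-1.8419, 1.6079]  P^+=[0.2124 0.0161; 0.0161 0.1246]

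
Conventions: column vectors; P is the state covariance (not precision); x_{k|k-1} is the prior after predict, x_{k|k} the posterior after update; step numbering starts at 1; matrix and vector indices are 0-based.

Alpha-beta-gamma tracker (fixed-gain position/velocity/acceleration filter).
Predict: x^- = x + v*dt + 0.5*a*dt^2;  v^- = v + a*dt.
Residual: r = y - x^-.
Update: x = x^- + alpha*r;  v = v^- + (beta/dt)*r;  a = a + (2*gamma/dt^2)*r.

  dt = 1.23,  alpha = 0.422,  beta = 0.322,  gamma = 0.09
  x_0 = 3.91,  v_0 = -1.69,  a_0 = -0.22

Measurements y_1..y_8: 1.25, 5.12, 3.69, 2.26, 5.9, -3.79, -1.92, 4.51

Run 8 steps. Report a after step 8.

a_post = -0.4484

step 1: x_pred=1.6649  r=-0.4149  x^+=1.4898  v^+=-2.0692  a^+=-0.2694
step 2: x_pred=-1.2591  r=6.3791  x^+=1.4329  v^+=-0.7306  a^+=0.4896
step 3: x_pred=0.9047  r=2.7853  x^+=2.0801  v^+=0.6008  a^+=0.8210
step 4: x_pred=3.4401  r=-1.1801  x^+=2.9421  v^+=1.3017  a^+=0.6806
step 5: x_pred=5.0580  r=0.8420  x^+=5.4133  v^+=2.3592  a^+=0.7808
step 6: x_pred=8.9058  r=-12.6958  x^+=3.5482  v^+=-0.0041  a^+=-0.7297
step 7: x_pred=2.9912  r=-4.9112  x^+=0.9187  v^+=-2.1873  a^+=-1.3141
step 8: x_pred=-2.7658  r=7.2758  x^+=0.3046  v^+=-1.8989  a^+=-0.4484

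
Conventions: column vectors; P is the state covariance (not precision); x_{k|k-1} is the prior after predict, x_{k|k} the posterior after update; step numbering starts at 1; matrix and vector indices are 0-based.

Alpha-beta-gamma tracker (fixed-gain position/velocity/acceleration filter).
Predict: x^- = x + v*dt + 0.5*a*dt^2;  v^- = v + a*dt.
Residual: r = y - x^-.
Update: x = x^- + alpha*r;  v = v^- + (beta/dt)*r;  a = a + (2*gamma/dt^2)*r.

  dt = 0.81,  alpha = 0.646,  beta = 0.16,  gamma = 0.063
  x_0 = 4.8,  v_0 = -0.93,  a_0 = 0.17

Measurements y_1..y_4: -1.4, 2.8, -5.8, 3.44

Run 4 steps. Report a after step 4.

a_post = 0.7355

step 1: x_pred=4.1025  r=-5.5025  x^+=0.5479  v^+=-1.8792  a^+=-0.8867
step 2: x_pred=-1.2652  r=4.0652  x^+=1.3609  v^+=-1.7945  a^+=-0.1060
step 3: x_pred=-0.1274  r=-5.6726  x^+=-3.7919  v^+=-3.0009  a^+=-1.1954
step 4: x_pred=-6.6147  r=10.0547  x^+=-0.1194  v^+=-1.9830  a^+=0.7355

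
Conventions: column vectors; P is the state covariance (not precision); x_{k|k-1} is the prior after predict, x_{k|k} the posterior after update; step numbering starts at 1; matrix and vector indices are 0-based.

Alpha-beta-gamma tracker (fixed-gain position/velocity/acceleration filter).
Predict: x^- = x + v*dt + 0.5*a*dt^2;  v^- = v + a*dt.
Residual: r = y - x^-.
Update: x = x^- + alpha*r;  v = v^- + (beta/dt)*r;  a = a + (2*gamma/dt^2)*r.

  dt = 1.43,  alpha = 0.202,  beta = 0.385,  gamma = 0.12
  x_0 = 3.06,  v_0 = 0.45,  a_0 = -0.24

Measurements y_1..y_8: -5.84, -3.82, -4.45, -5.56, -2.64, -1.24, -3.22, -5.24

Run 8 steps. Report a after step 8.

a_post = -1.1877

step 1: x_pred=3.4581  r=-9.2981  x^+=1.5799  v^+=-2.3965  a^+=-1.3313
step 2: x_pred=-3.2083  r=-0.6117  x^+=-3.3319  v^+=-4.4649  a^+=-1.4031
step 3: x_pred=-11.1513  r=6.7013  x^+=-9.7976  v^+=-4.6671  a^+=-0.6166
step 4: x_pred=-17.1020  r=11.5420  x^+=-14.7706  v^+=-2.4413  a^+=0.7381
step 5: x_pred=-17.5070  r=14.8670  x^+=-14.5039  v^+=2.6168  a^+=2.4829
step 6: x_pred=-8.2232  r=6.9832  x^+=-6.8126  v^+=8.0475  a^+=3.3025
step 7: x_pred=8.0719  r=-11.2919  x^+=5.7910  v^+=9.7300  a^+=1.9773
step 8: x_pred=21.7264  r=-26.9664  x^+=16.2792  v^+=5.2972  a^+=-1.1877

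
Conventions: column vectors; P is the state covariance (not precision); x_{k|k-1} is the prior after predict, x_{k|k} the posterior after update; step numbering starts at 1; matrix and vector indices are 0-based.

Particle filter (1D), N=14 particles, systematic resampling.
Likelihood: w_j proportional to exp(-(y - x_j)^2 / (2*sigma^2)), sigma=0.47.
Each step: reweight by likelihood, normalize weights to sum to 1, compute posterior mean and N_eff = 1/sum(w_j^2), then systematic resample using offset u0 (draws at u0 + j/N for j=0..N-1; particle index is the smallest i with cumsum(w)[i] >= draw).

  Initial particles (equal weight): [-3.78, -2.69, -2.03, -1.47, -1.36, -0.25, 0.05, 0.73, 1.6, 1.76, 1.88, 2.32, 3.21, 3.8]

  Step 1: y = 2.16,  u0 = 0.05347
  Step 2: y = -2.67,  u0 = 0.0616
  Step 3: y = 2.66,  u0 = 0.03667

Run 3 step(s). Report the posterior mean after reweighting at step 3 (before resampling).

post_mean = 1.6216

step 1: w=[0.0000, 0.0000, 0.0000, 0.0000, 0.0000, 0.0000, 0.0000, 0.0032, 0.1605, 0.2272, 0.2733, 0.3080, 0.0269, 0.0007]  mean=1.9769  Neff=4.0364  idx=[8, 8, 9, 9, 9, 10, 10, 10, 10, 11, 11, 11, 11, 12]
step 2: w=[0.4665, 0.4665, 0.0200, 0.0200, 0.0200, 0.0017, 0.0017, 0.0017, 0.0017, 0.0000, 0.0000, 0.0000, 0.0000, 0.0000]  mean=1.6115  Neff=2.2907  idx=[0, 0, 0, 0, 0, 0, 1, 1, 1, 1, 1, 1, 1, 4]
step 3: w=[0.0665, 0.0665, 0.0665, 0.0665, 0.0665, 0.0665, 0.0665, 0.0665, 0.0665, 0.0665, 0.0665, 0.0665, 0.0665, 0.1353]  mean=1.6216  Neff=13.1895  idx=[0, 1, 2, 3, 4, 5, 6, 8, 9, 10, 11, 12, 13, 13]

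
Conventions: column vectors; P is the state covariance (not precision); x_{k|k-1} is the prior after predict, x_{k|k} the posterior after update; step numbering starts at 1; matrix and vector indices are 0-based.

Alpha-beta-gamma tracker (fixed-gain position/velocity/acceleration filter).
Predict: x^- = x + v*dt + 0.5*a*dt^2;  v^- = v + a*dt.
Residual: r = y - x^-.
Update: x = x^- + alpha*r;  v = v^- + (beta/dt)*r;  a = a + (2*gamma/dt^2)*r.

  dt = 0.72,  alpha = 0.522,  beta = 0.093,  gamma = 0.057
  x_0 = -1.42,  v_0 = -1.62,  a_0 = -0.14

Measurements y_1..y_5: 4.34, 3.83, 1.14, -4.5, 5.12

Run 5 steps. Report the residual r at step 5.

resid = 4.3645

step 1: x_pred=-2.6227  r=6.9627  x^+=1.0118  v^+=-0.8215  a^+=1.3911
step 2: x_pred=0.7810  r=3.0490  x^+=2.3726  v^+=0.5740  a^+=2.0616
step 3: x_pred=3.3202  r=-2.1802  x^+=2.1821  v^+=1.7768  a^+=1.5822
step 4: x_pred=3.8715  r=-8.3715  x^+=-0.4984  v^+=1.8346  a^+=-0.2588
step 5: x_pred=0.7555  r=4.3645  x^+=3.0338  v^+=2.2121  a^+=0.7010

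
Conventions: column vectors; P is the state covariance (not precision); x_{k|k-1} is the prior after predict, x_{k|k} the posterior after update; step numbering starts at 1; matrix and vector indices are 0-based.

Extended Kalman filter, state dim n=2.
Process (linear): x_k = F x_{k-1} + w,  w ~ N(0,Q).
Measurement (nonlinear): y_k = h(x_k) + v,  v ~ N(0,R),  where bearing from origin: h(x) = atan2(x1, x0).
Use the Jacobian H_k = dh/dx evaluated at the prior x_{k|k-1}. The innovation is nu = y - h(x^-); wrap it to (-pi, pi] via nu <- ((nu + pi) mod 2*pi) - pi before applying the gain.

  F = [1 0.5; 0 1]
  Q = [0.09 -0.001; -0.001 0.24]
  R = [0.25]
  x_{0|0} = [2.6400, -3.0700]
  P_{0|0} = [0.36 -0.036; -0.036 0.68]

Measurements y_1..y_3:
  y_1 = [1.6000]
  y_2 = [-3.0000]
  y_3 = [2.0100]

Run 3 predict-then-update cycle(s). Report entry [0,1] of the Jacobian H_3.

step 1: x^-=[1.1050, -3.0700]  P^-=[0.5840 0.3030; 0.3030 0.9200]  H_jac=[0.2884 0.1038]  S=[0.3266]  K=[0.6119; 0.5599]  nu=[2.8253]  x^+=[2.8338, -1.4881]  P^+=[0.4617 0.1911; 0.1911 0.8176]
step 2: x^-=[2.0898, -1.4881]  P^-=[0.9472 0.5989; 0.5989 1.0576]  H_jac=[0.2261 0.3175]  S=[0.4910]  K=[0.8234; 0.9596]  nu=[-2.3812]  x^+=[0.1291, -3.7732]  P^+=[0.6143 0.2109; 0.2109 0.6054]
step 3: x^-=[-1.7576, -3.7732]  P^-=[1.0665 0.5126; 0.5126 0.8454]  H_jac=[0.2178 -0.1014]  S=[0.2866]  K=[0.6289; 0.0903]  nu=[-2.2665]  x^+=[-3.1830, -3.9778]  P^+=[0.9532 0.4963; 0.4963 0.8431]

H_jac[0,1] = -0.1014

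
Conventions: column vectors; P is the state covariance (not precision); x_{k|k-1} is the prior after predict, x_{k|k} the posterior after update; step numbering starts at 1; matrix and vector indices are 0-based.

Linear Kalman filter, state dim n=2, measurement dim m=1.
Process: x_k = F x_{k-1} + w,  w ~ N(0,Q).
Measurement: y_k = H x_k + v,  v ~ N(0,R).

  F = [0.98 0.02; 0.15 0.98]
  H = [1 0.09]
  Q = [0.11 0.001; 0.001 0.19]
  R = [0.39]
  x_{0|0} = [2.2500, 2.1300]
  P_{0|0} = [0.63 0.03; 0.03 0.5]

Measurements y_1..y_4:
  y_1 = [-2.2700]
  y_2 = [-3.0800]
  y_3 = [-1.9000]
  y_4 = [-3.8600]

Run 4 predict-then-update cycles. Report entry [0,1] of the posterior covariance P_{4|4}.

P_post[0,1] = -0.0215

step 1: x^-=[2.2476, 2.4249]  P^-=[0.7164 0.1323; 0.1323 0.6932]  S=[1.1359]  K=[0.6412; 0.1714]  nu=[-4.7358]  x^+=[-0.7891, 1.6131]  P^+=[0.2494 0.0075; 0.0075 0.6598]
step 2: x^-=[-0.7411, 1.4625]  P^-=[0.3501 0.0578; 0.0578 0.8315]  S=[0.7572]  K=[0.4692; 0.1751]  nu=[-2.4706]  x^+=[-1.9002, 1.0298]  P^+=[0.1834 -0.0044; -0.0044 0.8083]
step 3: x^-=[-1.8416, 0.7242]  P^-=[0.2863 0.0395; 0.0395 0.9691]  S=[0.6912]  K=[0.4193; 0.1834]  nu=[-0.1235]  x^+=[-1.8934, 0.7015]  P^+=[0.1647 -0.0136; -0.0136 0.9458]
step 4: x^-=[-1.8415, 0.4035]  P^-=[0.2681 0.0306; 0.0306 1.0981]  S=[0.6725]  K=[0.4027; 0.1925]  nu=[-2.0548]  x^+=[-2.6691, 0.0079]  P^+=[0.1590 -0.0215; -0.0215 1.0732]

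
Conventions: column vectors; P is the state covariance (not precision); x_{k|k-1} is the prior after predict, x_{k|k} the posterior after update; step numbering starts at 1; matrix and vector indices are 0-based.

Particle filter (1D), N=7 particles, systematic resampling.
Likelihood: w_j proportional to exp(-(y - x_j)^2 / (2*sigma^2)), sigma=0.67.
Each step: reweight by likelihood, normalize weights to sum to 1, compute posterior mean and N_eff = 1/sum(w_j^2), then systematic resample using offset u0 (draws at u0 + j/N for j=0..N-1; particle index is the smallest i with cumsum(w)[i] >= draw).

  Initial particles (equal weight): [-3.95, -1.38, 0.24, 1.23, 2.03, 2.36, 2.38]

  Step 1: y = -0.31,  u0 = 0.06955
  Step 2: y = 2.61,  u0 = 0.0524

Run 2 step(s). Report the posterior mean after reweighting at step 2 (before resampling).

step 1: w=[0.0000, 0.2617, 0.6688, 0.0667, 0.0021, 0.0003, 0.0003]  mean=-0.1128  Neff=1.9221  idx=[1, 1, 2, 2, 2, 2, 2]
step 2: w=[0.0000, 0.0000, 0.2000, 0.2000, 0.2000, 0.2000, 0.2000]  mean=0.2400  Neff=5.0000  idx=[2, 2, 3, 4, 5, 5, 6]

post_mean = 0.2400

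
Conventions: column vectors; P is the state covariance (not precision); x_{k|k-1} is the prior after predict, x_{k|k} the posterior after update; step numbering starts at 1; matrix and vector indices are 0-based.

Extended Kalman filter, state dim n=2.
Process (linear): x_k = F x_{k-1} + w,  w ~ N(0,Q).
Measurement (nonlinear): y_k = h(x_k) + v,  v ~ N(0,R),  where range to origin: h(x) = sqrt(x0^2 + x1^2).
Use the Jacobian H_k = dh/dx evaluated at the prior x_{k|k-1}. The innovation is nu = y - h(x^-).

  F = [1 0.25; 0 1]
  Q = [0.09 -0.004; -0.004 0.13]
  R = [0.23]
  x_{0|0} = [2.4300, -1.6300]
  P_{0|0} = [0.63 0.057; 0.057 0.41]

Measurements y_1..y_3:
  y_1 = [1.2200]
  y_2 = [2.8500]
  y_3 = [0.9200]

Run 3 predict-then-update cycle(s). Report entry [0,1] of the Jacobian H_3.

step 1: x^-=[2.0225, -1.6300]  P^-=[0.7741 0.1555; 0.1555 0.5400]  H_jac=[0.7786 -0.6275]  S=[0.7600]  K=[0.6647; -0.2866]  nu=[-1.3776]  x^+=[1.1068, -1.2352]  P^+=[0.4383 0.3003; 0.3003 0.4776]
step 2: x^-=[0.7980, -1.2352]  P^-=[0.7083 0.4157; 0.4157 0.6076]  H_jac=[0.5426 -0.8400]  S=[0.4883]  K=[0.0721; -0.5832]  nu=[1.3794]  x^+=[0.8975, -2.0397]  P^+=[0.7058 0.4362; 0.4362 0.4415]
step 3: x^-=[0.3876, -2.0397]  P^-=[1.0415 0.5426; 0.5426 0.5715]  H_jac=[0.1867 -0.9824]  S=[0.6189]  K=[-0.5472; -0.7436]  nu=[-1.1562]  x^+=[1.0202, -1.1800]  P^+=[0.8562 0.2908; 0.2908 0.2293]

H_jac[0,1] = -0.9824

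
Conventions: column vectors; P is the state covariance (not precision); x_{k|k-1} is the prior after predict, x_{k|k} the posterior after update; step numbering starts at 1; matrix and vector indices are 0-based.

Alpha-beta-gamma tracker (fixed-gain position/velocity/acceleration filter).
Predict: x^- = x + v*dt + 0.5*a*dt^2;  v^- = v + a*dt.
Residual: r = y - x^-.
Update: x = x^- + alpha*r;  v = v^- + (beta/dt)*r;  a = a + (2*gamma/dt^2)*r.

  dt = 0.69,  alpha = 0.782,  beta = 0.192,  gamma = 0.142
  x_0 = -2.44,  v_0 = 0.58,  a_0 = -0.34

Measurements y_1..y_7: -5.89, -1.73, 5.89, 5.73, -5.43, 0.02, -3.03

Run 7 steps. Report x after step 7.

x_post = -2.3500

step 1: x_pred=-2.1207  r=-3.7693  x^+=-5.0683  v^+=-0.7034  a^+=-2.5884
step 2: x_pred=-6.1698  r=4.4398  x^+=-2.6979  v^+=-1.2540  a^+=0.0600
step 3: x_pred=-3.5489  r=9.4389  x^+=3.8323  v^+=1.4139  a^+=5.6904
step 4: x_pred=6.1625  r=-0.4325  x^+=5.8243  v^+=5.2199  a^+=5.4324
step 5: x_pred=10.7192  r=-16.1492  x^+=-1.9095  v^+=4.4746  a^+=-4.2008
step 6: x_pred=0.1780  r=-0.1580  x^+=0.0544  v^+=1.5321  a^+=-4.2950
step 7: x_pred=0.0891  r=-3.1191  x^+=-2.3500  v^+=-2.2994  a^+=-6.1557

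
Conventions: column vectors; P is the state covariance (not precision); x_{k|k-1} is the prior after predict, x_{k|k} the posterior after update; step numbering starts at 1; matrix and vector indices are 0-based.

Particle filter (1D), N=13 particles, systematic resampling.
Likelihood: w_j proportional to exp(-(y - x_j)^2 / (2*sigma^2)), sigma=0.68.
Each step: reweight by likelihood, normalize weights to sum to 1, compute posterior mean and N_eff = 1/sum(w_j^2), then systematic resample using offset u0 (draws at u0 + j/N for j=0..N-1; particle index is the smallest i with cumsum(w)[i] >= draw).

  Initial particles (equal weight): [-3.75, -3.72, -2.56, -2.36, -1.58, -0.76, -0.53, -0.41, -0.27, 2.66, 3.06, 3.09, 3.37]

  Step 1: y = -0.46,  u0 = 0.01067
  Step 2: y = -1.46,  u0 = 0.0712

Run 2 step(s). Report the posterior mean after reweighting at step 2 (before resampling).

post_mean = -0.7418

step 1: w=[0.0000, 0.0000, 0.0020, 0.0049, 0.0621, 0.2188, 0.2398, 0.2405, 0.2319, 0.0000, 0.0000, 0.0000, 0.0000]  mean=-0.5694  Neff=4.5276  idx=[4, 5, 5, 5, 6, 6, 6, 7, 7, 7, 8, 8, 8]
step 2: w=[0.1794, 0.1073, 0.1073, 0.1073, 0.0715, 0.0715, 0.0715, 0.0553, 0.0553, 0.0553, 0.0394, 0.0394, 0.0394]  mean=-0.7418  Neff=10.4274  idx=[0, 0, 1, 2, 2, 3, 4, 5, 6, 7, 9, 10, 12]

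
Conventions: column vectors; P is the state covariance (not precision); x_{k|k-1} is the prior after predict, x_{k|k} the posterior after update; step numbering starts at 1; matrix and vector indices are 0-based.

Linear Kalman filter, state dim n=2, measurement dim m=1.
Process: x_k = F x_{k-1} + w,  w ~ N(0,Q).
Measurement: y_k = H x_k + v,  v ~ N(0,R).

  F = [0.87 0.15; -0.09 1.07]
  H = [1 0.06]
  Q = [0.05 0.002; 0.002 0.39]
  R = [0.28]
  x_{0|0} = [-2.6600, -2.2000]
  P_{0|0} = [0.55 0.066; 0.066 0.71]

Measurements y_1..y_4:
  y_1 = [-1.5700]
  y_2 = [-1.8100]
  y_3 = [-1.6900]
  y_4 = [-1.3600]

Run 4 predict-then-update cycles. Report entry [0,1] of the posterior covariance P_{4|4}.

P_post[0,1] = 0.1689

step 1: x^-=[-2.6442, -2.1146]  P^-=[0.4995 0.1334; 0.1334 1.1946]  S=[0.7998]  K=[0.6345; 0.2565]  nu=[1.2011]  x^+=[-1.8821, -1.8066]  P^+=[0.1775 0.0033; 0.0033 1.1420]
step 2: x^-=[-1.9084, -1.7637]  P^-=[0.2109 0.1744; 0.1744 1.6983]  S=[0.5179]  K=[0.4274; 0.5335]  nu=[0.2042]  x^+=[-1.8211, -1.6547]  P^+=[0.1163 0.0563; 0.0563 1.5509]
step 3: x^-=[-1.8326, -1.6066]  P^-=[0.1876 0.2935; 0.2935 2.1557]  S=[0.5106]  K=[0.4019; 0.8281]  nu=[0.2390]  x^+=[-1.7365, -1.4087]  P^+=[0.1051 0.1235; 0.1235 1.8056]
step 4: x^-=[-1.7221, -1.3510]  P^-=[0.2024 0.3969; 0.3969 2.4342]  S=[0.5388]  K=[0.4199; 1.0076]  nu=[0.4432]  x^+=[-1.5360, -0.9045]  P^+=[0.1074 0.1689; 0.1689 1.8871]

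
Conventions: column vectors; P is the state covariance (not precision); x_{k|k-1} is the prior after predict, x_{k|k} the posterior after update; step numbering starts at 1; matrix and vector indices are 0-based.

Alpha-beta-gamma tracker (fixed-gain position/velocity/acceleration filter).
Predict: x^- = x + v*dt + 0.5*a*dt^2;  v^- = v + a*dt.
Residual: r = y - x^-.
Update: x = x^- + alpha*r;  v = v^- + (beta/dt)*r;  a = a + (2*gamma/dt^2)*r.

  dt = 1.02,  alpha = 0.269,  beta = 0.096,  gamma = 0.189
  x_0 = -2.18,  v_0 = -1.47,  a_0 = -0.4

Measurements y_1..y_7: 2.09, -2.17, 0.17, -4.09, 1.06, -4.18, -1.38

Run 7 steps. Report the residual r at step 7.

resid = -2.9340

step 1: x_pred=-3.8875  r=5.9775  x^+=-2.2795  v^+=-1.3154  a^+=1.7717
step 2: x_pred=-2.6996  r=0.5296  x^+=-2.5571  v^+=0.5416  a^+=1.9642
step 3: x_pred=-0.9829  r=1.1529  x^+=-0.6728  v^+=2.6536  a^+=2.3830
step 4: x_pred=3.2735  r=-7.3635  x^+=1.2927  v^+=4.3912  a^+=-0.2923
step 5: x_pred=5.6198  r=-4.5598  x^+=4.3932  v^+=3.6640  a^+=-1.9489
step 6: x_pred=7.1166  r=-11.2966  x^+=4.0778  v^+=0.6128  a^+=-6.0532
step 7: x_pred=1.5540  r=-2.9340  x^+=0.7648  v^+=-5.8376  a^+=-7.1192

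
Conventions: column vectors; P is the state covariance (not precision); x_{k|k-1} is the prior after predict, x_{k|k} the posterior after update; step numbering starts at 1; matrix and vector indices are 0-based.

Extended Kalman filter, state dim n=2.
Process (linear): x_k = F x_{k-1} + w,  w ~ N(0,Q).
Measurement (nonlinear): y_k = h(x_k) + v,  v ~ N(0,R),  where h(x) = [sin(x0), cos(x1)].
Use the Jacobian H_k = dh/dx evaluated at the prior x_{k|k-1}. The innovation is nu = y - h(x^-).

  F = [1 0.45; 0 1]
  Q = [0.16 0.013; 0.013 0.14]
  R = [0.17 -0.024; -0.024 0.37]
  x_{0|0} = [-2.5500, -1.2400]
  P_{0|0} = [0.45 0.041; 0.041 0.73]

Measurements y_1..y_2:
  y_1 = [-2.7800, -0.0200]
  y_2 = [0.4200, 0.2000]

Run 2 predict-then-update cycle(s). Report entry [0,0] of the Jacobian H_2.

H_jac[0,0] = 0.1559

step 1: x^-=[-3.1080, -1.2400]  P^-=[0.7947 0.3825; 0.3825 0.8700]  H_jac=[-0.9994 0.0000; 0.0000 0.9458]  S=[0.9638 -0.3856; -0.3856 1.1482]  K=[-0.8064 0.0443; -0.1270 0.6740]  nu=[-2.7464, -0.3448]  x^+=[-0.9087, -1.1235]  P^+=[0.1382 0.0378; 0.0378 0.2669]
step 2: x^-=[-1.4142, -1.1235]  P^-=[0.3863 0.1709; 0.1709 0.4069]  H_jac=[0.1559 0.0000; 0.0000 0.9016]  S=[0.1794 0.0000; 0.0000 0.7008]  K=[0.3357 0.2199; 0.1485 0.5235]  nu=[1.4078, -0.2325]  x^+=[-0.9928, -1.0362]  P^+=[0.3322 0.0813; 0.0813 0.2109]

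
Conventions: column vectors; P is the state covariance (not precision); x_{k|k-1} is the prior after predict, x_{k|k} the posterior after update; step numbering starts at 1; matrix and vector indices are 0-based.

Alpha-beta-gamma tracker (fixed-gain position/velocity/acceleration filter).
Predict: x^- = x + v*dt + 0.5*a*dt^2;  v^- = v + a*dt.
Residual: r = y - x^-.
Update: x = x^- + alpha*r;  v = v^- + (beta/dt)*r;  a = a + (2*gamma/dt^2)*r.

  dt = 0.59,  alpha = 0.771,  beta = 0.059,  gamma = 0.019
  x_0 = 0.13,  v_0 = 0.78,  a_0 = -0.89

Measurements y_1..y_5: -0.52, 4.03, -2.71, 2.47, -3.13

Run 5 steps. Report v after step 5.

step 1: x_pred=0.4353  r=-0.9553  x^+=-0.3012  v^+=0.1594  a^+=-0.9943
step 2: x_pred=-0.3803  r=4.4103  x^+=3.0200  v^+=0.0138  a^+=-0.5128
step 3: x_pred=2.9389  r=-5.6489  x^+=-1.4164  v^+=-0.8537  a^+=-1.1295
step 4: x_pred=-2.1167  r=4.5867  x^+=1.4197  v^+=-1.0614  a^+=-0.6288
step 5: x_pred=0.6840  r=-3.8140  x^+=-2.2566  v^+=-1.8138  a^+=-1.0451

v_post = -1.8138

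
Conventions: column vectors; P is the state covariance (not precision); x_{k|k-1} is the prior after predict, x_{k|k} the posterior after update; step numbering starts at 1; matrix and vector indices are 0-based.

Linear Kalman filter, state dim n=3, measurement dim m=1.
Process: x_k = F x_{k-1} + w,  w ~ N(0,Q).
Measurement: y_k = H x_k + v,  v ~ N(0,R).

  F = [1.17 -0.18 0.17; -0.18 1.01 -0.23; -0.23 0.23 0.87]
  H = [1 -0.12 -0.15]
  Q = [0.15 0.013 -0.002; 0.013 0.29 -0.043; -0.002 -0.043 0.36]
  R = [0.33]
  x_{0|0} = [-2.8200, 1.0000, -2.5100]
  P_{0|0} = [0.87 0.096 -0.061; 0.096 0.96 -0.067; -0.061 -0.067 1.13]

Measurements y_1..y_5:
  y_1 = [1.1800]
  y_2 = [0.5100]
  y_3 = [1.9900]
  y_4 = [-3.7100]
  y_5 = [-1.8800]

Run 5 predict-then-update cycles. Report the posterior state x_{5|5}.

x_post = [-2.0900, 2.8254, -0.0236]

step 1: x^-=[-3.9061, 2.0949, -1.3051]  P^-=[1.3441 -0.2684 -0.1308; -0.2684 1.3484 -0.0854; -0.1308 -0.0854 1.2995]  S=[1.8233]  K=[0.7656; -0.2289; -0.1730]  nu=[5.1417]  x^+=[0.0304, 0.9179, -2.1947]  P^+=[0.2754 0.0512 0.1107; 0.0512 1.2529 -0.1576; 0.1107 -0.1576 1.2450]
step 2: x^-=[-0.5028, 1.4264, -1.7052]  P^-=[0.6357 -0.3261 0.1990; -0.3261 1.7066 -0.1453; 0.1990 -0.1453 1.2704]  S=[1.0322]  K=[0.6249; -0.4932; 0.0250]  nu=[0.9282]  x^+=[0.0772, 0.9686, -1.6820]  P^+=[0.2327 -0.0080 0.1828; -0.0080 1.4555 -0.1325; 0.1828 -0.1325 1.2697]
step 3: x^-=[-0.3700, 1.3512, -1.2583]  P^-=[0.6366 -0.4430 0.2550; -0.4430 1.9291 -0.0755; 0.2550 -0.0755 1.2850]  S=[1.0504]  K=[0.6202; -0.6314; 0.0679]  nu=[2.3334]  x^+=[1.0773, -0.1219, -1.1000]  P^+=[0.2325 -0.0317 0.2107; -0.0317 1.5104 -0.0306; 0.2107 -0.0306 1.2802]
step 4: x^-=[1.0954, -0.0641, -1.2328]  P^-=[0.6532 -0.4687 0.2623; -0.4687 1.9492 0.0229; 0.2623 0.0229 1.3279]  S=[1.0758]  K=[0.6229; -0.6563; 0.0561]  nu=[-4.9980]  x^+=[-2.0179, 3.2162, -1.5131]  P^+=[0.2358 -0.0289 0.2247; -0.0289 1.4858 0.0625; 0.2247 0.0625 1.3246]
step 5: x^-=[-3.1971, 3.9596, -0.1125]  P^-=[0.6569 -0.4477 0.2725; -0.4477 1.8834 0.0831; 0.2725 0.0831 1.3918]  S=[1.0740]  K=[0.6236; -0.6389; 0.0501]  nu=[1.7754]  x^+=[-2.0900, 2.8254, -0.0236]  P^+=[0.2393 -0.0198 0.2390; -0.0198 1.4451 0.1175; 0.2390 0.1175 1.3891]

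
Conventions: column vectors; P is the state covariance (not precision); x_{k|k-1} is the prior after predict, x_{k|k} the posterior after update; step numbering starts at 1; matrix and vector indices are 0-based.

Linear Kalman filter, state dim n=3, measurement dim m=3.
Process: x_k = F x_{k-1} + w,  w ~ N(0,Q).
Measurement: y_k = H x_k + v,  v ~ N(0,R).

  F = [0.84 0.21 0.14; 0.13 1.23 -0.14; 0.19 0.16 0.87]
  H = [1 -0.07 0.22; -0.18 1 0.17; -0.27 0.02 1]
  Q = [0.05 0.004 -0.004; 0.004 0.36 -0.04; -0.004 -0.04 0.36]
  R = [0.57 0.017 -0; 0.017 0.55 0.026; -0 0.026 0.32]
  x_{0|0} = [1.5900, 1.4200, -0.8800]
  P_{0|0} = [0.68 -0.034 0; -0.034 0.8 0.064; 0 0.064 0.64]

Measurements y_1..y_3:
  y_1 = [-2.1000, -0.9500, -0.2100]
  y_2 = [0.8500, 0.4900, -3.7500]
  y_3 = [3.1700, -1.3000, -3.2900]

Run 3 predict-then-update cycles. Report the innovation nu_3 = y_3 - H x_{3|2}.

innov = [3.7400, -2.1699, -1.4122]

step 1: x^-=[1.5106, 2.0765, -0.2363]  P^-=[0.5694 0.2454 0.2166; 0.2454 1.5614 0.1147; 0.2166 0.1147 0.9052]  S=[1.2483 0.1397 0.2489; 0.1397 2.0934 0.2378; 0.2489 0.2378 1.1523]  K=[0.4855 0.0601 -0.0585; 0.0659 0.7408 -0.0980; 0.1864 0.0186 0.6927]  nu=[-3.4133, -2.7144, 0.3926]  x^+=[-0.3327, -0.1978, -0.6508]  P^+=[0.2713 0.0794 0.0545; 0.0794 0.4202 0.0009; 0.0545 0.0009 0.2368]
step 2: x^-=[-0.4121, -0.1955, -0.6611]  P^-=[0.3055 0.2164 0.1376; 0.2164 1.0280 0.0464; 0.1376 0.0464 0.5829]  S=[0.9376 0.1586 0.1791; 0.1586 1.5342 0.1168; 0.1791 0.1168 0.8508]  K=[0.3294 0.0873 -0.0115; 0.0732 0.6494 -0.0945; 0.1615 0.0159 0.6064]  nu=[1.3939, 0.7237, -3.1963]  x^+=[0.1469, 0.6785, -2.3626]  P^+=[0.1844 0.0785 0.0468; 0.0785 0.3700 0.0005; 0.0468 0.0005 0.2071]
step 3: x^-=[-0.0649, 1.1844, -1.9190]  P^-=[0.2393 0.1944 0.1123; 0.1944 0.9503 0.0367; 0.1123 0.0367 0.5533]  S=[0.8618 0.1472 0.1666; 0.1472 1.4596 0.1089; 0.1666 0.1089 0.8298]  K=[0.2762 0.0893 -0.0050; 0.0678 0.6314 -0.0926; 0.1501 0.0159 0.5989]  nu=[3.7400, -2.1699, -1.4122]  x^+=[0.7816, 0.1986, -2.2377]  P^+=[0.1551 0.0746 0.0411; 0.0746 0.3595 -0.0003; 0.0411 -0.0003 0.2032]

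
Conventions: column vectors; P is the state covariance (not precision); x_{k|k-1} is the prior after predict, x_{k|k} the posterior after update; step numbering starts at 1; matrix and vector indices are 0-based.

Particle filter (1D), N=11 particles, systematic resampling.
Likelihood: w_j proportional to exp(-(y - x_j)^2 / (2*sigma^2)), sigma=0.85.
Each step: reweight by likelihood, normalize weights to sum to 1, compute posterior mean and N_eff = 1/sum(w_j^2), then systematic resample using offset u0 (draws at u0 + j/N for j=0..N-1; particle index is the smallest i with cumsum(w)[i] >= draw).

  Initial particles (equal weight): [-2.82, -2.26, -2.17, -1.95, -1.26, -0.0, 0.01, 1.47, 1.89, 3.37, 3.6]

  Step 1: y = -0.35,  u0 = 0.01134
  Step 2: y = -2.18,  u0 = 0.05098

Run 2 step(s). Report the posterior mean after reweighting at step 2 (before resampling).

post_mean = -1.6612

step 1: w=[0.0051, 0.0277, 0.0349, 0.0587, 0.1948, 0.3174, 0.3158, 0.0349, 0.0107, 0.0000, 0.0000]  mean=-0.4377  Neff=4.0784  idx=[1, 3, 4, 4, 5, 5, 5, 6, 6, 6, 6]
step 2: w=[0.2990, 0.2895, 0.1672, 0.1672, 0.0112, 0.0112, 0.0112, 0.0109, 0.0109, 0.0109, 0.0109]  mean=-1.6612  Neff=4.3480  idx=[0, 0, 0, 1, 1, 1, 2, 2, 3, 3, 7]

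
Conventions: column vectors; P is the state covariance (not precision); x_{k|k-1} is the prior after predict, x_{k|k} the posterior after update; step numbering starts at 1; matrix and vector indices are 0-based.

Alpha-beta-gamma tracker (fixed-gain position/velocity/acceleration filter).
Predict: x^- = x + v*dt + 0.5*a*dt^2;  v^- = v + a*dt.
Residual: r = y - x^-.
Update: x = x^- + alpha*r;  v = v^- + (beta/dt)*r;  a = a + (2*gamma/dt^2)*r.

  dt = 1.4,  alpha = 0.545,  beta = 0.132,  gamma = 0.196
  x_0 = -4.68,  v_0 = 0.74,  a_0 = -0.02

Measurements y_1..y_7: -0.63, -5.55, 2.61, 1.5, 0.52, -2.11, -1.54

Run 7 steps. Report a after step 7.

step 1: x_pred=-3.6636  r=3.0336  x^+=-2.0103  v^+=0.9980  a^+=0.5867
step 2: x_pred=-0.0381  r=-5.5119  x^+=-3.0421  v^+=1.2997  a^+=-0.5157
step 3: x_pred=-1.7278  r=4.3378  x^+=0.6363  v^+=0.9868  a^+=0.3519
step 4: x_pred=2.3627  r=-0.8627  x^+=1.8925  v^+=1.3981  a^+=0.1794
step 5: x_pred=4.0256  r=-3.5056  x^+=2.1151  v^+=1.3187  a^+=-0.5218
step 6: x_pred=3.4499  r=-5.5599  x^+=0.4197  v^+=0.0640  a^+=-1.6337
step 7: x_pred=-1.0918  r=-0.4482  x^+=-1.3360  v^+=-2.2655  a^+=-1.7234

a_post = -1.7234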